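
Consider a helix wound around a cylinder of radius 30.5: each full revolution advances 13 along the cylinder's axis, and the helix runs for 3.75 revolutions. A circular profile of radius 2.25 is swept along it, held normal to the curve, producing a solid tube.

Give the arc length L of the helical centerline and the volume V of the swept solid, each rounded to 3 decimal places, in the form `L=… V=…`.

2πR = 2π·30.5 = 191.637152
per-turn = √(191.637152² + 13²) = √(36724.7980 + 169) = √36893.7980 = 192.077583
L = 3.75 × 192.077583 = 720.290937
V = π·2.25² × L = 15.904313 × 720.290937 = 11455.732377

L=720.291 V=11455.732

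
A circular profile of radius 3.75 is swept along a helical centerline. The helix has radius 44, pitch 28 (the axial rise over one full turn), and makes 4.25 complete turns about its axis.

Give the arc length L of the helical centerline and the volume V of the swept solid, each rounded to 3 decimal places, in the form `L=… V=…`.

L=1180.966 V=52173.500

2πR = 2π·44 = 276.460154
per-turn = √(276.460154² + 28²) = √(76430.2165 + 784) = √77214.2165 = 277.874462
L = 4.25 × 277.874462 = 1180.966462
V = π·3.75² × L = 44.178647 × 1180.966462 = 52173.500094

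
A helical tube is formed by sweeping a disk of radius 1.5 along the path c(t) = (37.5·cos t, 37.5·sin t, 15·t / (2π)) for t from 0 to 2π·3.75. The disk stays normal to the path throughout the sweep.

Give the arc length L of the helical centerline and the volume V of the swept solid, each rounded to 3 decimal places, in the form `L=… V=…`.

2πR = 2π·37.5 = 235.619449
per-turn = √(235.619449² + 15²) = √(55516.5248 + 225) = √55741.5248 = 236.096431
L = 3.75 × 236.096431 = 885.361616
V = π·1.5² × L = 7.068583 × 885.361616 = 6258.252488

L=885.362 V=6258.252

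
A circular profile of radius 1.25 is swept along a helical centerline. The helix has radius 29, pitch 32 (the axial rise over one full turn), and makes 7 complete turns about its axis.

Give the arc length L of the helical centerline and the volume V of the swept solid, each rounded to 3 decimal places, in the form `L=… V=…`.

L=1295.007 V=6356.849

2πR = 2π·29 = 182.212374
per-turn = √(182.212374² + 32²) = √(33201.3492 + 1024) = √34225.3492 = 185.000944
L = 7 × 185.000944 = 1295.006607
V = π·1.25² × L = 4.908739 × 1295.006607 = 6356.848815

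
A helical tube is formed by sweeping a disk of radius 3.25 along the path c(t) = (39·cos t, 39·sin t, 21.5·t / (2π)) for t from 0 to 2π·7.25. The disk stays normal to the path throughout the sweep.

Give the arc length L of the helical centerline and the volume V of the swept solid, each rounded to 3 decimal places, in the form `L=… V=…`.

L=1783.396 V=59178.549

2πR = 2π·39 = 245.044227
per-turn = √(245.044227² + 21.5²) = √(60046.6732 + 462.25) = √60508.9232 = 245.985616
L = 7.25 × 245.985616 = 1783.395714
V = π·3.25² × L = 33.183072 × 1783.395714 = 59178.549118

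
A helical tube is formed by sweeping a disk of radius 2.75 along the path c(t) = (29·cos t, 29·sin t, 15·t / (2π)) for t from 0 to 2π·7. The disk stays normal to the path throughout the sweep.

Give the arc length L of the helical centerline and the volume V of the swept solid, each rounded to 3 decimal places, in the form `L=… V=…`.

2πR = 2π·29 = 182.212374
per-turn = √(182.212374² + 15²) = √(33201.3492 + 225) = √33426.3492 = 182.828743
L = 7 × 182.828743 = 1279.801200
V = π·2.75² × L = 23.758294 × 1279.801200 = 30405.893734

L=1279.801 V=30405.894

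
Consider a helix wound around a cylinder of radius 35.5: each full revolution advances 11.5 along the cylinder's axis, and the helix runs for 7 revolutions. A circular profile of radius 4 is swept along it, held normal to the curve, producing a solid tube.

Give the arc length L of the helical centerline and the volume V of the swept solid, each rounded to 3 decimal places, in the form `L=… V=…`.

2πR = 2π·35.5 = 223.053078
per-turn = √(223.053078² + 11.5²) = √(49752.6758 + 132.25) = √49884.9258 = 223.349336
L = 7 × 223.349336 = 1563.445350
V = π·4² × L = 50.265482 × 1563.445350 = 78587.334831

L=1563.445 V=78587.335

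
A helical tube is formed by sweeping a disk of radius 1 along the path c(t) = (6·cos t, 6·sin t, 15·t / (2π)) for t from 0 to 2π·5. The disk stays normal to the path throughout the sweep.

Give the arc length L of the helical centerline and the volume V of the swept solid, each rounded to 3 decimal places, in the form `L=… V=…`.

L=202.868 V=637.330

2πR = 2π·6 = 37.699112
per-turn = √(37.699112² + 15²) = √(1421.2230 + 225) = √1646.2230 = 40.573674
L = 5 × 40.573674 = 202.868371
V = π·1² × L = 3.141593 × 202.868371 = 637.329783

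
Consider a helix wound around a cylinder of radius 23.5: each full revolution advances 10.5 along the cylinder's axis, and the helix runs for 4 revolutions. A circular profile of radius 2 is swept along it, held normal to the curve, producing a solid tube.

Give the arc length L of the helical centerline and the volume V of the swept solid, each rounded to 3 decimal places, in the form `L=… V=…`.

2πR = 2π·23.5 = 147.654855
per-turn = √(147.654855² + 10.5²) = √(21801.9561 + 110.25) = √21912.2061 = 148.027721
L = 4 × 148.027721 = 592.110883
V = π·2² × L = 12.566371 × 592.110883 = 7440.684803

L=592.111 V=7440.685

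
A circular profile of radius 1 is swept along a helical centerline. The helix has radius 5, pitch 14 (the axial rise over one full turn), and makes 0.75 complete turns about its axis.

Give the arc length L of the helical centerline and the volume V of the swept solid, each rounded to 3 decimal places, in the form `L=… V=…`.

2πR = 2π·5 = 31.415927
per-turn = √(31.415927² + 14²) = √(986.9604 + 196) = √1182.9604 = 34.394192
L = 0.75 × 34.394192 = 25.795644
V = π·1² × L = 3.141593 × 25.795644 = 81.039406

L=25.796 V=81.039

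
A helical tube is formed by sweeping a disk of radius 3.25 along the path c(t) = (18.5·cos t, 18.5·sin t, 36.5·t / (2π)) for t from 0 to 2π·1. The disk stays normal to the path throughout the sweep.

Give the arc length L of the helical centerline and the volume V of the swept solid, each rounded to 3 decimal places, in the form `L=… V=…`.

2πR = 2π·18.5 = 116.238928
per-turn = √(116.238928² + 36.5²) = √(13511.4884 + 1332.25) = √14843.7384 = 121.834882
L = 1 × 121.834882 = 121.834882
V = π·3.25² × L = 33.183072 × 121.834882 = 4042.855704

L=121.835 V=4042.856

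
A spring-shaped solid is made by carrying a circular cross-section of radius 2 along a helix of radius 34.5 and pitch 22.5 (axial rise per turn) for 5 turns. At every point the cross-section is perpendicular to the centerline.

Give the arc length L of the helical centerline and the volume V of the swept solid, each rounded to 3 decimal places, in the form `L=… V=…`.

2πR = 2π·34.5 = 216.769893
per-turn = √(216.769893² + 22.5²) = √(46989.1866 + 506.25) = √47495.4366 = 217.934478
L = 5 × 217.934478 = 1089.672388
V = π·2² × L = 12.566371 × 1089.672388 = 13693.227080

L=1089.672 V=13693.227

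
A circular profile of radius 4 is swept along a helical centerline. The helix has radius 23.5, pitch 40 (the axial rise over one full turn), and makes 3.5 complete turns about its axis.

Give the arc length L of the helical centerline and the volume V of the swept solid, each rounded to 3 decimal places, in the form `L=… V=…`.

2πR = 2π·23.5 = 147.654855
per-turn = √(147.654855² + 40²) = √(21801.9561 + 1600) = √23401.9561 = 152.976979
L = 3.5 × 152.976979 = 535.419427
V = π·4² × L = 50.265482 × 535.419427 = 26913.115800

L=535.419 V=26913.116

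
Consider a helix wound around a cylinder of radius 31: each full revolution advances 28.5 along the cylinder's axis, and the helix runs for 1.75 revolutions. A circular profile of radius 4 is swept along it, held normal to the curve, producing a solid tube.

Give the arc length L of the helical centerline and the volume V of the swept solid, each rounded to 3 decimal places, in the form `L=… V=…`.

2πR = 2π·31 = 194.778745
per-turn = √(194.778745² + 28.5²) = √(37938.7593 + 812.25) = √38751.0093 = 196.852761
L = 1.75 × 196.852761 = 344.492331
V = π·4² × L = 50.265482 × 344.492331 = 17316.073215

L=344.492 V=17316.073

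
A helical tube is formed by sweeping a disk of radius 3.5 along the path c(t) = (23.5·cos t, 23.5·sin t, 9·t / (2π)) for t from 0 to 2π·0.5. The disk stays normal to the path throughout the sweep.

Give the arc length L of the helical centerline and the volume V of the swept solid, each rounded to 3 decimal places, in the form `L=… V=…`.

L=73.964 V=2846.485

2πR = 2π·23.5 = 147.654855
per-turn = √(147.654855² + 9²) = √(21801.9561 + 81) = √21882.9561 = 147.928889
L = 0.5 × 147.928889 = 73.964444
V = π·3.5² × L = 38.484510 × 73.964444 = 2846.485399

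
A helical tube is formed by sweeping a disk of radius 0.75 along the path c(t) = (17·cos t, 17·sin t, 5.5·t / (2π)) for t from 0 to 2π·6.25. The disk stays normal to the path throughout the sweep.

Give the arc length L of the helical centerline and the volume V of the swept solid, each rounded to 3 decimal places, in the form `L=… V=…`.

2πR = 2π·17 = 106.814150
per-turn = √(106.814150² + 5.5²) = √(11409.2627 + 30.25) = √11439.5127 = 106.955658
L = 6.25 × 106.955658 = 668.472860
V = π·0.75² × L = 1.767146 × 668.472860 = 1181.289052

L=668.473 V=1181.289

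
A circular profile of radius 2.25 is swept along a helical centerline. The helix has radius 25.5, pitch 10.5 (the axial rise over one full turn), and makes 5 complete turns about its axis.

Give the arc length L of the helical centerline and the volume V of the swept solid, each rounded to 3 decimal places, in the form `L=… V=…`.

2πR = 2π·25.5 = 160.221225
per-turn = √(160.221225² + 10.5²) = √(25670.8410 + 110.25) = √25781.0910 = 160.564912
L = 5 × 160.564912 = 802.824561
V = π·2.25² × L = 15.904313 × 802.824561 = 12768.372953

L=802.825 V=12768.373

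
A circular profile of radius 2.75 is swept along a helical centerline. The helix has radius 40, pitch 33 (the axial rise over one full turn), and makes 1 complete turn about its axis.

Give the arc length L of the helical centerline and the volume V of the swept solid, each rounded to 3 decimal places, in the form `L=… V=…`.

2πR = 2π·40 = 251.327412
per-turn = √(251.327412² + 33²) = √(63165.4682 + 1089) = √64254.4682 = 253.484651
L = 1 × 253.484651 = 253.484651
V = π·2.75² × L = 23.758294 × 253.484651 = 6022.362969

L=253.485 V=6022.363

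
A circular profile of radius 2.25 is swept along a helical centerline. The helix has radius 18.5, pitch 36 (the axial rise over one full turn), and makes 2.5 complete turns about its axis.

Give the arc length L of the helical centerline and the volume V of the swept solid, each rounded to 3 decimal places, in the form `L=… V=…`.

2πR = 2π·18.5 = 116.238928
per-turn = √(116.238928² + 36²) = √(13511.4884 + 1296) = √14807.4884 = 121.686024
L = 2.5 × 121.686024 = 304.215060
V = π·2.25² × L = 15.904313 × 304.215060 = 4838.331473

L=304.215 V=4838.331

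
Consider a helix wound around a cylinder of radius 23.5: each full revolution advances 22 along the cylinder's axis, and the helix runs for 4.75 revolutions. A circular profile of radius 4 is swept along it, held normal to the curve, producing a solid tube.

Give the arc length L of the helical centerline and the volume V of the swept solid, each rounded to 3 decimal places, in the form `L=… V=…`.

2πR = 2π·23.5 = 147.654855
per-turn = √(147.654855² + 22²) = √(21801.9561 + 484) = √22285.9561 = 149.284815
L = 4.75 × 149.284815 = 709.102873
V = π·4² × L = 50.265482 × 709.102873 = 35643.398041

L=709.103 V=35643.398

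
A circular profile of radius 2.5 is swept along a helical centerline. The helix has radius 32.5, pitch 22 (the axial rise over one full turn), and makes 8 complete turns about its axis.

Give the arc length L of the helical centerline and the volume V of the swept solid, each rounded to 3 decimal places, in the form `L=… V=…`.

L=1643.082 V=32261.831

2πR = 2π·32.5 = 204.203522
per-turn = √(204.203522² + 22²) = √(41699.0786 + 484) = √42183.0786 = 205.385196
L = 8 × 205.385196 = 1643.081565
V = π·2.5² × L = 19.634954 × 1643.081565 = 32261.831091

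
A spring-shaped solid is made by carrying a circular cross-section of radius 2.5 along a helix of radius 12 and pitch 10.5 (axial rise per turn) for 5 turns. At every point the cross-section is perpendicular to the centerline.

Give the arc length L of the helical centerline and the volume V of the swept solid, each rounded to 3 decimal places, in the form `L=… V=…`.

L=380.629 V=7473.636

2πR = 2π·12 = 75.398224
per-turn = √(75.398224² + 10.5²) = √(5684.8921 + 110.25) = √5795.1421 = 76.125831
L = 5 × 76.125831 = 380.629155
V = π·2.5² × L = 19.634954 × 380.629155 = 7473.635975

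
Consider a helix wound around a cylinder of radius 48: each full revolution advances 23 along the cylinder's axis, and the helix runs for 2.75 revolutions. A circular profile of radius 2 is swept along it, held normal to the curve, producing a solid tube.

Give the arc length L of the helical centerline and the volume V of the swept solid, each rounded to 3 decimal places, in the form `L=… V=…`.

2πR = 2π·48 = 301.592895
per-turn = √(301.592895² + 23²) = √(90958.2742 + 529) = √91487.2742 = 302.468633
L = 2.75 × 302.468633 = 831.788742
V = π·2² × L = 12.566371 × 831.788742 = 10452.565601

L=831.789 V=10452.566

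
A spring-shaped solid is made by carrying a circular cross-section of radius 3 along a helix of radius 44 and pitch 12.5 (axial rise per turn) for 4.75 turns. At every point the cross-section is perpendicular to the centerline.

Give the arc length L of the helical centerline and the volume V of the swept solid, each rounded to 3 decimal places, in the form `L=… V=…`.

2πR = 2π·44 = 276.460154
per-turn = √(276.460154² + 12.5²) = √(76430.2165 + 156.25) = √76586.4665 = 276.742600
L = 4.75 × 276.742600 = 1314.527349
V = π·3² × L = 28.274334 × 1314.527349 = 37167.385149

L=1314.527 V=37167.385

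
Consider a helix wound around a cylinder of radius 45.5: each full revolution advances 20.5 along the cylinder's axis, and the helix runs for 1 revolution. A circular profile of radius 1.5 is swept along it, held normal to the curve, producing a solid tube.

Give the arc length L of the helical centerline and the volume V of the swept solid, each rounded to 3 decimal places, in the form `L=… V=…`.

2πR = 2π·45.5 = 285.884931
per-turn = √(285.884931² + 20.5²) = √(81730.1940 + 420.25) = √82150.4440 = 286.618988
L = 1 × 286.618988 = 286.618988
V = π·1.5² × L = 7.068583 × 286.618988 = 2025.990238

L=286.619 V=2025.990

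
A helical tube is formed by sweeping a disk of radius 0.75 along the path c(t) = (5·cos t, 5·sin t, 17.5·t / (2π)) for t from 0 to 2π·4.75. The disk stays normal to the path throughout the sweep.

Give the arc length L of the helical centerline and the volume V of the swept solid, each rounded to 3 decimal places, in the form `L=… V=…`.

L=170.816 V=301.857

2πR = 2π·5 = 31.415927
per-turn = √(31.415927² + 17.5²) = √(986.9604 + 306.25) = √1293.2104 = 35.961235
L = 4.75 × 35.961235 = 170.815867
V = π·0.75² × L = 1.767146 × 170.815867 = 301.856554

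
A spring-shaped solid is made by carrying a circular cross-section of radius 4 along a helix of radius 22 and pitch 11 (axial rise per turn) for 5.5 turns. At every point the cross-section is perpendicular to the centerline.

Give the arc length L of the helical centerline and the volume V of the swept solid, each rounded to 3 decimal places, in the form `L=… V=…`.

L=762.669 V=38335.917

2πR = 2π·22 = 138.230077
per-turn = √(138.230077² + 11²) = √(19107.5541 + 121) = √19228.5541 = 138.667062
L = 5.5 × 138.667062 = 762.668842
V = π·4² × L = 50.265482 × 762.668842 = 38335.917285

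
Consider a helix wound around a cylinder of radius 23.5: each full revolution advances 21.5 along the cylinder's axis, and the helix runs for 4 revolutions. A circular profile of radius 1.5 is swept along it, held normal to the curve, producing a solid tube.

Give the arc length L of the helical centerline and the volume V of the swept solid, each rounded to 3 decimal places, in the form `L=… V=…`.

L=596.848 V=4218.869

2πR = 2π·23.5 = 147.654855
per-turn = √(147.654855² + 21.5²) = √(21801.9561 + 462.25) = √22264.2061 = 149.211950
L = 4 × 149.211950 = 596.847801
V = π·1.5² × L = 7.068583 × 596.847801 = 4218.868503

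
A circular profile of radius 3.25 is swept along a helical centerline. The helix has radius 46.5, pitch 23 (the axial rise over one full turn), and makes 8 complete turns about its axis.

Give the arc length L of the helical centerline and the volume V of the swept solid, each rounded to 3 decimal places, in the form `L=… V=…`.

2πR = 2π·46.5 = 292.168117
per-turn = √(292.168117² + 23²) = √(85362.2085 + 529) = √85891.2085 = 293.072019
L = 8 × 293.072019 = 2344.576154
V = π·3.25² × L = 33.183072 × 2344.576154 = 77800.240273

L=2344.576 V=77800.240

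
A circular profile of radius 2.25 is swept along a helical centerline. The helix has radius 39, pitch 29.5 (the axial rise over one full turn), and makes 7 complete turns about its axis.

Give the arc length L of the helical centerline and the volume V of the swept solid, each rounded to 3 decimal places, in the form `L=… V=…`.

2πR = 2π·39 = 245.044227
per-turn = √(245.044227² + 29.5²) = √(60046.6732 + 870.25) = √60916.9232 = 246.813539
L = 7 × 246.813539 = 1727.694775
V = π·2.25² × L = 15.904313 × 1727.694775 = 27477.798140

L=1727.695 V=27477.798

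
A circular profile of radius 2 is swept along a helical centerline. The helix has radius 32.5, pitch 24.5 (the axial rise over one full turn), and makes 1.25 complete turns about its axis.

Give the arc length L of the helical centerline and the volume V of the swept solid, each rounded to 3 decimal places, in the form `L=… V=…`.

2πR = 2π·32.5 = 204.203522
per-turn = √(204.203522² + 24.5²) = √(41699.0786 + 600.25) = √42299.3286 = 205.668006
L = 1.25 × 205.668006 = 257.085007
V = π·2² × L = 12.566371 × 257.085007 = 3230.625480

L=257.085 V=3230.625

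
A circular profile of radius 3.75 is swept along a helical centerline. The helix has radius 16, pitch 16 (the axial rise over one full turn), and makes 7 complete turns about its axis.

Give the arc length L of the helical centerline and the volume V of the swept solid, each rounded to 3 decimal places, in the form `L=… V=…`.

L=712.574 V=31480.542

2πR = 2π·16 = 100.530965
per-turn = √(100.530965² + 16²) = √(10106.4749 + 256) = √10362.4749 = 101.796242
L = 7 × 101.796242 = 712.573695
V = π·3.75² × L = 44.178647 × 712.573695 = 31480.541501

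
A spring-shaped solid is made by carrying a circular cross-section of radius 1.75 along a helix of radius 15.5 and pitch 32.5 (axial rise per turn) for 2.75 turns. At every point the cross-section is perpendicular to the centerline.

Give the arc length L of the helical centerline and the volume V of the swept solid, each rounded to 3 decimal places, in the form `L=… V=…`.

2πR = 2π·15.5 = 97.389372
per-turn = √(97.389372² + 32.5²) = √(9484.6898 + 1056.25) = √10540.9398 = 102.669079
L = 2.75 × 102.669079 = 282.339968
V = π·1.75² × L = 9.621128 × 282.339968 = 2716.428830

L=282.340 V=2716.429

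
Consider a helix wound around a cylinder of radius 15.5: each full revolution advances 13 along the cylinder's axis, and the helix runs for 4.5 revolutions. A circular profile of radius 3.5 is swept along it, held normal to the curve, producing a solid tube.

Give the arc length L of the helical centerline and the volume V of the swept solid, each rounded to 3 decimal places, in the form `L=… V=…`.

2πR = 2π·15.5 = 97.389372
per-turn = √(97.389372² + 13²) = √(9484.6898 + 169) = √9653.6898 = 98.253192
L = 4.5 × 98.253192 = 442.139366
V = π·3.5² × L = 38.484510 × 442.139366 = 17015.516859

L=442.139 V=17015.517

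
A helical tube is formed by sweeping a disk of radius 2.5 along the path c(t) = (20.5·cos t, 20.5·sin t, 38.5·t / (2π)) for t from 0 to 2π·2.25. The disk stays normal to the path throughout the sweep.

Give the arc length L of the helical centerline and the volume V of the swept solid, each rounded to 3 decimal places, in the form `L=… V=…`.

2πR = 2π·20.5 = 128.805299
per-turn = √(128.805299² + 38.5²) = √(16590.8050 + 1482.25) = √18073.0550 = 134.436063
L = 2.25 × 134.436063 = 302.481141
V = π·2.5² × L = 19.634954 × 302.481141 = 5939.203324

L=302.481 V=5939.203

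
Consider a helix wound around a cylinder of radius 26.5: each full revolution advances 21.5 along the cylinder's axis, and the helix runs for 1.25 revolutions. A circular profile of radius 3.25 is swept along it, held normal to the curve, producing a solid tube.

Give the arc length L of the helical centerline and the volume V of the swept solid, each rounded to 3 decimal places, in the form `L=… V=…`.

2πR = 2π·26.5 = 166.504411
per-turn = √(166.504411² + 21.5²) = √(27723.7188 + 462.25) = √28185.9688 = 167.886774
L = 1.25 × 167.886774 = 209.858467
V = π·3.25² × L = 33.183072 × 209.858467 = 6963.748707

L=209.858 V=6963.749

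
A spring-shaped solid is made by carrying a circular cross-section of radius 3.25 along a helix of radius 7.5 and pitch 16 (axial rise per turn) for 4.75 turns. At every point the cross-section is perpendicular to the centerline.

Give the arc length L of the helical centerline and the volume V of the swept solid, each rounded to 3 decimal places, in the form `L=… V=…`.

2πR = 2π·7.5 = 47.123890
per-turn = √(47.123890² + 16²) = √(2220.6610 + 256) = √2476.6610 = 49.766063
L = 4.75 × 49.766063 = 236.388798
V = π·3.25² × L = 33.183072 × 236.388798 = 7844.106583

L=236.389 V=7844.107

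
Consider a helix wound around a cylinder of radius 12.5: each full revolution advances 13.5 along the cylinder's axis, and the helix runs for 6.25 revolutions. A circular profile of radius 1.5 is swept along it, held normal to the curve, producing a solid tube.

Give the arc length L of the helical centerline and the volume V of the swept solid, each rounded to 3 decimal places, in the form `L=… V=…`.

L=498.073 V=3520.667

2πR = 2π·12.5 = 78.539816
per-turn = √(78.539816² + 13.5²) = √(6168.5028 + 182.25) = √6350.7528 = 79.691610
L = 6.25 × 79.691610 = 498.072564
V = π·1.5² × L = 7.068583 × 498.072564 = 3520.667495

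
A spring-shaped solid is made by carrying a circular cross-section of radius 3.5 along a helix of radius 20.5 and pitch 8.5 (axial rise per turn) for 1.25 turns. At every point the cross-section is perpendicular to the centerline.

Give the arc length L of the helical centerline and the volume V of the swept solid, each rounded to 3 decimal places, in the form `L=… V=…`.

L=161.357 V=6209.738

2πR = 2π·20.5 = 128.805299
per-turn = √(128.805299² + 8.5²) = √(16590.8050 + 72.25) = √16663.0550 = 129.085456
L = 1.25 × 129.085456 = 161.356820
V = π·3.5² × L = 38.484510 × 161.356820 = 6209.738163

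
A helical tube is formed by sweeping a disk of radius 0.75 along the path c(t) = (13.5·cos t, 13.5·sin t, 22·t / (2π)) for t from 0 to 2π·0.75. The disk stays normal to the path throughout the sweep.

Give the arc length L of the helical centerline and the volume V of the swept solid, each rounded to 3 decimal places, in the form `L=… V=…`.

L=65.722 V=116.141

2πR = 2π·13.5 = 84.823002
per-turn = √(84.823002² + 22²) = √(7194.9416 + 484) = √7678.9416 = 87.629570
L = 0.75 × 87.629570 = 65.722178
V = π·0.75² × L = 1.767146 × 65.722178 = 116.140675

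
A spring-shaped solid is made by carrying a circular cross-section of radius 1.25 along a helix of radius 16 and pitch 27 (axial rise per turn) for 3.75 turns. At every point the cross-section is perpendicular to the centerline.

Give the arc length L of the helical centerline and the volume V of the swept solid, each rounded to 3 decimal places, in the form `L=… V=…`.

2πR = 2π·16 = 100.530965
per-turn = √(100.530965² + 27²) = √(10106.4749 + 729) = √10835.4749 = 104.093587
L = 3.75 × 104.093587 = 390.350952
V = π·1.25² × L = 4.908739 × 390.350952 = 1916.130756

L=390.351 V=1916.131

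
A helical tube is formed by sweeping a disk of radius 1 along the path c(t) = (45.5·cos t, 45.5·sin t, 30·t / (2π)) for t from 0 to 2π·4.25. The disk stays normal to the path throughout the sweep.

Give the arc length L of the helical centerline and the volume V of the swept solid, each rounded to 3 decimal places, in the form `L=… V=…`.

L=1221.682 V=3838.028

2πR = 2π·45.5 = 285.884931
per-turn = √(285.884931² + 30²) = √(81730.1940 + 900) = √82630.1940 = 287.454682
L = 4.25 × 287.454682 = 1221.682397
V = π·1² × L = 3.141593 × 1221.682397 = 3838.028444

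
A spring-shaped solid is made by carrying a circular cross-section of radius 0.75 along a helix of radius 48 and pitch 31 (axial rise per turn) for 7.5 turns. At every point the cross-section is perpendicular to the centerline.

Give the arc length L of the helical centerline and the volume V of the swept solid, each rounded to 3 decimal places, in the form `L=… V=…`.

2πR = 2π·48 = 301.592895
per-turn = √(301.592895² + 31²) = √(90958.2742 + 961) = √91919.2742 = 303.181916
L = 7.5 × 303.181916 = 2273.864370
V = π·0.75² × L = 1.767146 × 2273.864370 = 4018.250024

L=2273.864 V=4018.250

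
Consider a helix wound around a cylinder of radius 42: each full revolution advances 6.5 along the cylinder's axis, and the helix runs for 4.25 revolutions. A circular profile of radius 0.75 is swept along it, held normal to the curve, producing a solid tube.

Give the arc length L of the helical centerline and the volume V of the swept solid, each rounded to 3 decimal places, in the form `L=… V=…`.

2πR = 2π·42 = 263.893783
per-turn = √(263.893783² + 6.5²) = √(69639.9287 + 42.25) = √69682.1787 = 263.973822
L = 4.25 × 263.973822 = 1121.888743
V = π·0.75² × L = 1.767146 × 1121.888743 = 1982.541056

L=1121.889 V=1982.541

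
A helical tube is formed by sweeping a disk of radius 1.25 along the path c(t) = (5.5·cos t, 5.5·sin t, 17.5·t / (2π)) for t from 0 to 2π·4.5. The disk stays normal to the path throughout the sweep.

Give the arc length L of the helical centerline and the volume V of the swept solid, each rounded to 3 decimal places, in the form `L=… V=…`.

2πR = 2π·5.5 = 34.557519
per-turn = √(34.557519² + 17.5²) = √(1194.2221 + 306.25) = √1500.4721 = 38.735928
L = 4.5 × 38.735928 = 174.311677
V = π·1.25² × L = 4.908739 × 174.311677 = 855.650443

L=174.312 V=855.650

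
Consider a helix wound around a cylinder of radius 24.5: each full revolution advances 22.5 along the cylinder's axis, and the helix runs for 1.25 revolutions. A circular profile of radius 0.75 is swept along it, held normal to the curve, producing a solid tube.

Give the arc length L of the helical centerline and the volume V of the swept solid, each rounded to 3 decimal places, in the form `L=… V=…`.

2πR = 2π·24.5 = 153.938040
per-turn = √(153.938040² + 22.5²) = √(23696.9202 + 506.25) = √24203.1702 = 155.573681
L = 1.25 × 155.573681 = 194.467101
V = π·0.75² × L = 1.767146 × 194.467101 = 343.651734

L=194.467 V=343.652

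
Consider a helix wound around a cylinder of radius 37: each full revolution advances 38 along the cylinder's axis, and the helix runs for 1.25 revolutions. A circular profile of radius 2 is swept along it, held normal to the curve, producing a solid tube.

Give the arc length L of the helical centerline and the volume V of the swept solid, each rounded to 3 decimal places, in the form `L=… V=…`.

2πR = 2π·37 = 232.477856
per-turn = √(232.477856² + 38²) = √(54045.9537 + 1444) = √55489.9537 = 235.563057
L = 1.25 × 235.563057 = 294.453821
V = π·2² × L = 12.566371 × 294.453821 = 3700.215843

L=294.454 V=3700.216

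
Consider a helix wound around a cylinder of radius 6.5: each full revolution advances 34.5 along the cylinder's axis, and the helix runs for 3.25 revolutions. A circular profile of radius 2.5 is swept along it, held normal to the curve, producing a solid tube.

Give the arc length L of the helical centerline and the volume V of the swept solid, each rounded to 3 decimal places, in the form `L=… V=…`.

L=173.752 V=3411.619

2πR = 2π·6.5 = 40.840704
per-turn = √(40.840704² + 34.5²) = √(1667.9631 + 1190.25) = √2858.2131 = 53.462259
L = 3.25 × 53.462259 = 173.752342
V = π·2.5² × L = 19.634954 × 173.752342 = 3411.619256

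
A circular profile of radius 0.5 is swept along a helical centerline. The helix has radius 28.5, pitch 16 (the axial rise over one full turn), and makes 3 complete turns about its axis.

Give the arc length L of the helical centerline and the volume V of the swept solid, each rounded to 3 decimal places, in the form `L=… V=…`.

2πR = 2π·28.5 = 179.070781
per-turn = √(179.070781² + 16²) = √(32066.3447 + 256) = √32322.3447 = 179.784161
L = 3 × 179.784161 = 539.352484
V = π·0.5² × L = 0.785398 × 539.352484 = 423.606451

L=539.352 V=423.606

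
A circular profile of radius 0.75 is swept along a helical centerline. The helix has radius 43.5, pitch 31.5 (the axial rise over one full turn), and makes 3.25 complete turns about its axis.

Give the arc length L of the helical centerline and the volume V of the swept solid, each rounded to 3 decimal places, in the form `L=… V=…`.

2πR = 2π·43.5 = 273.318561
per-turn = √(273.318561² + 31.5²) = √(74703.0357 + 992.25) = √75695.2857 = 275.127763
L = 3.25 × 275.127763 = 894.165228
V = π·0.75² × L = 1.767146 × 894.165228 = 1580.120388

L=894.165 V=1580.120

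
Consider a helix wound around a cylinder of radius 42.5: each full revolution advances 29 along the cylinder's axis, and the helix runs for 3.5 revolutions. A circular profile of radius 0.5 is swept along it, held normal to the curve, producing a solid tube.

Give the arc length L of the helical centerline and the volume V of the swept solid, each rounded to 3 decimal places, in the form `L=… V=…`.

L=940.119 V=738.368

2πR = 2π·42.5 = 267.035376
per-turn = √(267.035376² + 29²) = √(71307.8918 + 841) = √72148.8918 = 268.605457
L = 3.5 × 268.605457 = 940.119101
V = π·0.5² × L = 0.785398 × 940.119101 = 738.367815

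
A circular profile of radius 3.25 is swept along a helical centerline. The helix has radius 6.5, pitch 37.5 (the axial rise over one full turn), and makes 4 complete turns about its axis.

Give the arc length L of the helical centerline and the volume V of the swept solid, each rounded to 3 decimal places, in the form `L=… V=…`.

L=221.782 V=7359.420

2πR = 2π·6.5 = 40.840704
per-turn = √(40.840704² + 37.5²) = √(1667.9631 + 1406.25) = √3074.2131 = 55.445587
L = 4 × 55.445587 = 221.782349
V = π·3.25² × L = 33.183072 × 221.782349 = 7359.419743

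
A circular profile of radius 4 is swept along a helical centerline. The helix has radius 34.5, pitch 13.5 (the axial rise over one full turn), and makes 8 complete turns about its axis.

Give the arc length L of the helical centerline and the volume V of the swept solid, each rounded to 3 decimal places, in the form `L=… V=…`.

2πR = 2π·34.5 = 216.769893
per-turn = √(216.769893² + 13.5²) = √(46989.1866 + 182.25) = √47171.4366 = 217.189863
L = 8 × 217.189863 = 1737.518903
V = π·4² × L = 50.265482 × 1737.518903 = 87337.225955

L=1737.519 V=87337.226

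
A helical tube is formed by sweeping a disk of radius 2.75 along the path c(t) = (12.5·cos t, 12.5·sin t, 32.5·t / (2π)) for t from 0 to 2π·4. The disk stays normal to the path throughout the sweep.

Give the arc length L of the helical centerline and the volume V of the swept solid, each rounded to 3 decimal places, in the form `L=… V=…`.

L=339.994 V=8077.682

2πR = 2π·12.5 = 78.539816
per-turn = √(78.539816² + 32.5²) = √(6168.5028 + 1056.25) = √7224.7528 = 84.998546
L = 4 × 84.998546 = 339.994182
V = π·2.75² × L = 23.758294 × 339.994182 = 8077.681892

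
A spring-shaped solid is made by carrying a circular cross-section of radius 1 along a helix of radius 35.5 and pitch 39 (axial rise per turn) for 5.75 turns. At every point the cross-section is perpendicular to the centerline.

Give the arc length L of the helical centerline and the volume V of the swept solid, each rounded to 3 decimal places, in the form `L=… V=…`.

L=1302.012 V=4090.392

2πR = 2π·35.5 = 223.053078
per-turn = √(223.053078² + 39²) = √(49752.6758 + 1521) = √51273.6758 = 226.436913
L = 5.75 × 226.436913 = 1302.012253
V = π·1² × L = 3.141593 × 1302.012253 = 4090.392127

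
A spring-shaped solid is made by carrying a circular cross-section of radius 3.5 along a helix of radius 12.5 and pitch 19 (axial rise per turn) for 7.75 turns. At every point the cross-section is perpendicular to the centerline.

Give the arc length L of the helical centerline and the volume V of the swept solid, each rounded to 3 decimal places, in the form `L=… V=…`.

2πR = 2π·12.5 = 78.539816
per-turn = √(78.539816² + 19²) = √(6168.5028 + 361) = √6529.5028 = 80.805339
L = 7.75 × 80.805339 = 626.241374
V = π·3.5² × L = 38.484510 × 626.241374 = 24100.592438

L=626.241 V=24100.592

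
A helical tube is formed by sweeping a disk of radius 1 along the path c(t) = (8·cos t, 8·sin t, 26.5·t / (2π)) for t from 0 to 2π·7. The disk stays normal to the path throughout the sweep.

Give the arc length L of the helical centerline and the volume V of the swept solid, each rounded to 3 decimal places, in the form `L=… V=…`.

L=397.762 V=1249.606

2πR = 2π·8 = 50.265482
per-turn = √(50.265482² + 26.5²) = √(2526.6187 + 702.25) = √3228.8687 = 56.823135
L = 7 × 56.823135 = 397.761948
V = π·1² × L = 3.141593 × 397.761948 = 1249.606015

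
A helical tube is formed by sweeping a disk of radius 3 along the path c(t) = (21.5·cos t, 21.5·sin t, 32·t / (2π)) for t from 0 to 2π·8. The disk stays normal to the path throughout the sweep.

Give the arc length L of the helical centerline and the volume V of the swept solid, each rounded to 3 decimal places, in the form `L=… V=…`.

L=1110.615 V=31401.897

2πR = 2π·21.5 = 135.088484
per-turn = √(135.088484² + 32²) = √(18248.8985 + 1024) = √19272.8985 = 138.826865
L = 8 × 138.826865 = 1110.614923
V = π·3² × L = 28.274334 × 1110.614923 = 31401.897138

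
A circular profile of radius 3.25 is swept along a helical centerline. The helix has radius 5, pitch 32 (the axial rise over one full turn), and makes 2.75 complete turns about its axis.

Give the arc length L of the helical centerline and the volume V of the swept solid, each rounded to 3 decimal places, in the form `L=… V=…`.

L=123.320 V=4092.145

2πR = 2π·5 = 31.415927
per-turn = √(31.415927² + 32²) = √(986.9604 + 1024) = √2010.9604 = 44.843734
L = 2.75 × 44.843734 = 123.320267
V = π·3.25² × L = 33.183072 × 123.320267 = 4092.145359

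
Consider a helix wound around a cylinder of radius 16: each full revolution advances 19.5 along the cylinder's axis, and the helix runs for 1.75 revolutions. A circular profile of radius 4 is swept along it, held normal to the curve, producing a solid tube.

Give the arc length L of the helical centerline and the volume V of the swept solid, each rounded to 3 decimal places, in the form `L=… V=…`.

2πR = 2π·16 = 100.530965
per-turn = √(100.530965² + 19.5²) = √(10106.4749 + 380.25) = √10486.7249 = 102.404711
L = 1.75 × 102.404711 = 179.208245
V = π·4² × L = 50.265482 × 179.208245 = 9007.988888

L=179.208 V=9007.989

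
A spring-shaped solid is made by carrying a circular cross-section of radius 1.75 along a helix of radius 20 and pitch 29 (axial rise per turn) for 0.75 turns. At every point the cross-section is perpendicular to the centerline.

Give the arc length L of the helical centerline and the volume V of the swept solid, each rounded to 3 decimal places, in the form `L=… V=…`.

L=96.725 V=930.603

2πR = 2π·20 = 125.663706
per-turn = √(125.663706² + 29²) = √(15791.3670 + 841) = √16632.3670 = 128.966535
L = 0.75 × 128.966535 = 96.724901
V = π·1.75² × L = 9.621128 × 96.724901 = 930.602604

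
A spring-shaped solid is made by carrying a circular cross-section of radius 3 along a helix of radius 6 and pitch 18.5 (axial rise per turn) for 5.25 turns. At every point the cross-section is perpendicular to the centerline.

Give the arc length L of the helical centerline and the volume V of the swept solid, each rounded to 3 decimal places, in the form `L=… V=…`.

2πR = 2π·6 = 37.699112
per-turn = √(37.699112² + 18.5²) = √(1421.2230 + 342.25) = √1763.4730 = 41.993726
L = 5.25 × 41.993726 = 220.467062
V = π·3² × L = 28.274334 × 220.467062 = 6233.559325

L=220.467 V=6233.559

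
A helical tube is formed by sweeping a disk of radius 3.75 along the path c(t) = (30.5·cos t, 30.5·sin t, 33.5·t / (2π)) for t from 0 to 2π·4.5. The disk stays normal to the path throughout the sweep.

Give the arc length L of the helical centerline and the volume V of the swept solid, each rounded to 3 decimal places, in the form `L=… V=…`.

2πR = 2π·30.5 = 191.637152
per-turn = √(191.637152² + 33.5²) = √(36724.7980 + 1122.25) = √37847.0480 = 194.543178
L = 4.5 × 194.543178 = 875.444299
V = π·3.75² × L = 44.178647 × 875.444299 = 38675.944405

L=875.444 V=38675.944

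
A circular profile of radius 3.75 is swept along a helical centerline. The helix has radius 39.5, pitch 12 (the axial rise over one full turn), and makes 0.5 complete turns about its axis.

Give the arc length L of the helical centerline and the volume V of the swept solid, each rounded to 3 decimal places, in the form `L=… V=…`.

L=124.238 V=5488.661

2πR = 2π·39.5 = 248.185820
per-turn = √(248.185820² + 12²) = √(61596.2011 + 144) = √61740.2011 = 248.475755
L = 0.5 × 248.475755 = 124.237878
V = π·3.75² × L = 44.178647 × 124.237878 = 5488.661307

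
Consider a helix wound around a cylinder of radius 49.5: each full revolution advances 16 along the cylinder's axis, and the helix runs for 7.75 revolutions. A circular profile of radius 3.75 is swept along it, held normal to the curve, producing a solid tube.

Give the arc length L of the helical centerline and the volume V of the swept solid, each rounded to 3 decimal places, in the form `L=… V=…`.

L=2413.574 V=106628.450

2πR = 2π·49.5 = 311.017673
per-turn = √(311.017673² + 16²) = √(96731.9927 + 256) = √96987.9927 = 311.428953
L = 7.75 × 311.428953 = 2413.574385
V = π·3.75² × L = 44.178647 × 2413.574385 = 106628.450033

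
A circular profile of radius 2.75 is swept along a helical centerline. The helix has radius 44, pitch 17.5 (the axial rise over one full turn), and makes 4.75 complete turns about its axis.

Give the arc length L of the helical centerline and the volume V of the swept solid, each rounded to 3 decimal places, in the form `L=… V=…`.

2πR = 2π·44 = 276.460154
per-turn = √(276.460154² + 17.5²) = √(76430.2165 + 306.25) = √76736.4665 = 277.013477
L = 4.75 × 277.013477 = 1315.814016
V = π·2.75² × L = 23.758294 × 1315.814016 = 31261.496827

L=1315.814 V=31261.497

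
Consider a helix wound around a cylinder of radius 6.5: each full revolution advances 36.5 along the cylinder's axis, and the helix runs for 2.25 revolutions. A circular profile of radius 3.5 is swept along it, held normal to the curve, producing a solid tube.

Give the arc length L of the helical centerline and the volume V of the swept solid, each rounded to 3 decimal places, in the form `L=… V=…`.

L=123.242 V=4742.906

2πR = 2π·6.5 = 40.840704
per-turn = √(40.840704² + 36.5²) = √(1667.9631 + 1332.25) = √3000.2131 = 54.774201
L = 2.25 × 54.774201 = 123.241953
V = π·3.5² × L = 38.484510 × 123.241953 = 4742.906183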